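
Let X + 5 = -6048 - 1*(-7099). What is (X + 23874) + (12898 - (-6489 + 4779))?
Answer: 39528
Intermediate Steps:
X = 1046 (X = -5 + (-6048 - 1*(-7099)) = -5 + (-6048 + 7099) = -5 + 1051 = 1046)
(X + 23874) + (12898 - (-6489 + 4779)) = (1046 + 23874) + (12898 - (-6489 + 4779)) = 24920 + (12898 - 1*(-1710)) = 24920 + (12898 + 1710) = 24920 + 14608 = 39528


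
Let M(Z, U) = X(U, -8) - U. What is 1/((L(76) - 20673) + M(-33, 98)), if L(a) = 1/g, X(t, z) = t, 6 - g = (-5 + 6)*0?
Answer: -6/124037 ≈ -4.8373e-5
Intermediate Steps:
g = 6 (g = 6 - (-5 + 6)*0 = 6 - 0 = 6 - 1*0 = 6 + 0 = 6)
M(Z, U) = 0 (M(Z, U) = U - U = 0)
L(a) = ⅙ (L(a) = 1/6 = ⅙)
1/((L(76) - 20673) + M(-33, 98)) = 1/((⅙ - 20673) + 0) = 1/(-124037/6 + 0) = 1/(-124037/6) = -6/124037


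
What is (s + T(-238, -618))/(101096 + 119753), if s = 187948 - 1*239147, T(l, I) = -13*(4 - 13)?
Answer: -51082/220849 ≈ -0.23130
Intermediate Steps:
T(l, I) = 117 (T(l, I) = -13*(-9) = 117)
s = -51199 (s = 187948 - 239147 = -51199)
(s + T(-238, -618))/(101096 + 119753) = (-51199 + 117)/(101096 + 119753) = -51082/220849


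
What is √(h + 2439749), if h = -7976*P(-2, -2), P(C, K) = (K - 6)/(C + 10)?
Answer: 5*√97909 ≈ 1564.5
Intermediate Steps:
P(C, K) = (-6 + K)/(10 + C)
h = 7976 (h = -7976*(-6 - 2)/(10 - 2) = -7976*-8/8 = -7976*(⅛)*(-8) = -7976*(-1) = -997*(-8) = 7976)
√(h + 2439749) = √(7976 + 2439749) = √2447725 = 5*√97909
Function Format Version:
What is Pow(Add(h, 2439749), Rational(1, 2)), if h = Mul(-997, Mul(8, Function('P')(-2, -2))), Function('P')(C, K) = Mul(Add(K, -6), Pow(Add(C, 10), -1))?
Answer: Mul(5, Pow(97909, Rational(1, 2))) ≈ 1564.5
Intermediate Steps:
Function('P')(C, K) = Mul(Pow(Add(10, C), -1), Add(-6, K)) (Function('P')(C, K) = Mul(Add(-6, K), Pow(Add(10, C), -1)) = Mul(Pow(Add(10, C), -1), Add(-6, K)))
h = 7976 (h = Mul(-997, Mul(8, Mul(Pow(Add(10, -2), -1), Add(-6, -2)))) = Mul(-997, Mul(8, Mul(Pow(8, -1), -8))) = Mul(-997, Mul(8, Mul(Rational(1, 8), -8))) = Mul(-997, Mul(8, -1)) = Mul(-997, -8) = 7976)
Pow(Add(h, 2439749), Rational(1, 2)) = Pow(Add(7976, 2439749), Rational(1, 2)) = Pow(2447725, Rational(1, 2)) = Mul(5, Pow(97909, Rational(1, 2)))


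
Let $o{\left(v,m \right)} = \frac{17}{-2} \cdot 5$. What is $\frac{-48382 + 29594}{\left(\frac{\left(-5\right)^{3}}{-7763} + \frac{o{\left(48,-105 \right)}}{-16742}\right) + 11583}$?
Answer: $- \frac{4883683054096}{3010846915591} \approx -1.622$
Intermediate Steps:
$o{\left(v,m \right)} = - \frac{85}{2}$ ($o{\left(v,m \right)} = 17 \left(- \frac{1}{2}\right) 5 = \left(- \frac{17}{2}\right) 5 = - \frac{85}{2}$)
$\frac{-48382 + 29594}{\left(\frac{\left(-5\right)^{3}}{-7763} + \frac{o{\left(48,-105 \right)}}{-16742}\right) + 11583} = \frac{-48382 + 29594}{\left(\frac{\left(-5\right)^{3}}{-7763} - \frac{85}{2 \left(-16742\right)}\right) + 11583} = - \frac{18788}{\left(\left(-125\right) \left(- \frac{1}{7763}\right) - - \frac{85}{33484}\right) + 11583} = - \frac{18788}{\left(\frac{125}{7763} + \frac{85}{33484}\right) + 11583} = - \frac{18788}{\frac{4845355}{259936292} + 11583} = - \frac{18788}{\frac{3010846915591}{259936292}} = \left(-18788\right) \frac{259936292}{3010846915591} = - \frac{4883683054096}{3010846915591}$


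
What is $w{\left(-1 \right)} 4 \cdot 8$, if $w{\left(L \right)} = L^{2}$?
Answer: $32$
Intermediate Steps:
$w{\left(-1 \right)} 4 \cdot 8 = \left(-1\right)^{2} \cdot 4 \cdot 8 = 1 \cdot 4 \cdot 8 = 4 \cdot 8 = 32$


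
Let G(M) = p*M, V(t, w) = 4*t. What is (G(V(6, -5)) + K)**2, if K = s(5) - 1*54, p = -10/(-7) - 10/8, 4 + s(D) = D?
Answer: 116281/49 ≈ 2373.1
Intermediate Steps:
s(D) = -4 + D
p = 5/28 (p = -10*(-1/7) - 10*1/8 = 10/7 - 5/4 = 5/28 ≈ 0.17857)
K = -53 (K = (-4 + 5) - 1*54 = 1 - 54 = -53)
G(M) = 5*M/28
(G(V(6, -5)) + K)**2 = (5*(4*6)/28 - 53)**2 = ((5/28)*24 - 53)**2 = (30/7 - 53)**2 = (-341/7)**2 = 116281/49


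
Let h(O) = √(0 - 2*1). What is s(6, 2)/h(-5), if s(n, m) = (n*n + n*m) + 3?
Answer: -51*I*√2/2 ≈ -36.062*I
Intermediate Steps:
s(n, m) = 3 + n² + m*n (s(n, m) = (n² + m*n) + 3 = 3 + n² + m*n)
h(O) = I*√2 (h(O) = √(0 - 2) = √(-2) = I*√2)
s(6, 2)/h(-5) = (3 + 6² + 2*6)/((I*√2)) = (3 + 36 + 12)*(-I*√2/2) = 51*(-I*√2/2) = -51*I*√2/2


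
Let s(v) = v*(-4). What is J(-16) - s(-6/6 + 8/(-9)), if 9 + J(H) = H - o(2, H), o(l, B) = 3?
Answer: -320/9 ≈ -35.556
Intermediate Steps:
s(v) = -4*v
J(H) = -12 + H (J(H) = -9 + (H - 1*3) = -9 + (H - 3) = -9 + (-3 + H) = -12 + H)
J(-16) - s(-6/6 + 8/(-9)) = (-12 - 16) - (-4)*(-6/6 + 8/(-9)) = -28 - (-4)*(-6*1/6 + 8*(-1/9)) = -28 - (-4)*(-1 - 8/9) = -28 - (-4)*(-17)/9 = -28 - 1*68/9 = -28 - 68/9 = -320/9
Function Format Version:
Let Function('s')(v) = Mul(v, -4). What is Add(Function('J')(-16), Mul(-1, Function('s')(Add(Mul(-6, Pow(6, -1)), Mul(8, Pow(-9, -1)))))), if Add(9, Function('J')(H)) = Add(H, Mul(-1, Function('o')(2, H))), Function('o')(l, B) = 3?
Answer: Rational(-320, 9) ≈ -35.556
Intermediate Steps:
Function('s')(v) = Mul(-4, v)
Function('J')(H) = Add(-12, H) (Function('J')(H) = Add(-9, Add(H, Mul(-1, 3))) = Add(-9, Add(H, -3)) = Add(-9, Add(-3, H)) = Add(-12, H))
Add(Function('J')(-16), Mul(-1, Function('s')(Add(Mul(-6, Pow(6, -1)), Mul(8, Pow(-9, -1)))))) = Add(Add(-12, -16), Mul(-1, Mul(-4, Add(Mul(-6, Pow(6, -1)), Mul(8, Pow(-9, -1)))))) = Add(-28, Mul(-1, Mul(-4, Add(Mul(-6, Rational(1, 6)), Mul(8, Rational(-1, 9)))))) = Add(-28, Mul(-1, Mul(-4, Add(-1, Rational(-8, 9))))) = Add(-28, Mul(-1, Mul(-4, Rational(-17, 9)))) = Add(-28, Mul(-1, Rational(68, 9))) = Add(-28, Rational(-68, 9)) = Rational(-320, 9)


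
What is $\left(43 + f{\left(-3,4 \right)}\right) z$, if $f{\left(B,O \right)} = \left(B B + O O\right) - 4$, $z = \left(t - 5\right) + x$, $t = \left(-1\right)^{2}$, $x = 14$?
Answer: $640$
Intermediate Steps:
$t = 1$
$z = 10$ ($z = \left(1 - 5\right) + 14 = -4 + 14 = 10$)
$f{\left(B,O \right)} = -4 + B^{2} + O^{2}$ ($f{\left(B,O \right)} = \left(B^{2} + O^{2}\right) - 4 = -4 + B^{2} + O^{2}$)
$\left(43 + f{\left(-3,4 \right)}\right) z = \left(43 + \left(-4 + \left(-3\right)^{2} + 4^{2}\right)\right) 10 = \left(43 + \left(-4 + 9 + 16\right)\right) 10 = \left(43 + 21\right) 10 = 64 \cdot 10 = 640$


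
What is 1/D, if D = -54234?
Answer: -1/54234 ≈ -1.8439e-5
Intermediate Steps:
1/D = 1/(-54234) = -1/54234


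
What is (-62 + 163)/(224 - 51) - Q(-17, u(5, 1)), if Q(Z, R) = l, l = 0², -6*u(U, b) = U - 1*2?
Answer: 101/173 ≈ 0.58381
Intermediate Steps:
u(U, b) = ⅓ - U/6 (u(U, b) = -(U - 1*2)/6 = -(U - 2)/6 = -(-2 + U)/6 = ⅓ - U/6)
l = 0
Q(Z, R) = 0
(-62 + 163)/(224 - 51) - Q(-17, u(5, 1)) = (-62 + 163)/(224 - 51) - 1*0 = 101/173 + 0 = 101/173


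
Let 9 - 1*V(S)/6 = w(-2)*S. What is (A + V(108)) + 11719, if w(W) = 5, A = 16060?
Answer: 24593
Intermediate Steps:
V(S) = 54 - 30*S
(A + V(108)) + 11719 = (16060 + (54 - 30*108)) + 11719 = (16060 + (54 - 3240)) + 11719 = (16060 - 3186) + 11719 = 12874 + 11719 = 24593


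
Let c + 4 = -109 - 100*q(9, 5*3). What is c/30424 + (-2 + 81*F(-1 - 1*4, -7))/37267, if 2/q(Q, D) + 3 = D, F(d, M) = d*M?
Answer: 244076713/3401433624 ≈ 0.071757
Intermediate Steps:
F(d, M) = M*d
q(Q, D) = 2/(-3 + D)
c = -389/3 (c = -4 + (-109 - 200/(-3 + 5*3)) = -4 + (-109 - 200/(-3 + 15)) = -4 + (-109 - 200/12) = -4 + (-109 - 100*⅙) = -4 + (-109 - 50/3) = -4 - 377/3 = -389/3 ≈ -129.67)
c/30424 + (-2 + 81*F(-1 - 1*4, -7))/37267 = -389/3/30424 + (-2 + 81*(-7*(-1 - 1*4)))/37267 = -389/3*1/30424 + (-2 + 81*(-7*(-1 - 4)))*(1/37267) = -389/91272 + (-2 + 81*(-7*(-5)))*(1/37267) = -389/91272 + (-2 + 81*35)*(1/37267) = -389/91272 + (-2 + 2835)*(1/37267) = -389/91272 + 2833*(1/37267) = -389/91272 + 2833/37267 = 244076713/3401433624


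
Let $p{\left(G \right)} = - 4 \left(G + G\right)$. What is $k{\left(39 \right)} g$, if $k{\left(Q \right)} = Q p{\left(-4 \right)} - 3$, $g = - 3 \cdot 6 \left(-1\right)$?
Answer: $22410$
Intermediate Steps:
$g = 18$ ($g = \left(-3\right) \left(-6\right) = 18$)
$p{\left(G \right)} = - 8 G$ ($p{\left(G \right)} = - 4 \cdot 2 G = - 8 G$)
$k{\left(Q \right)} = -3 + 32 Q$ ($k{\left(Q \right)} = Q \left(\left(-8\right) \left(-4\right)\right) - 3 = Q 32 - 3 = 32 Q - 3 = -3 + 32 Q$)
$k{\left(39 \right)} g = \left(-3 + 32 \cdot 39\right) 18 = \left(-3 + 1248\right) 18 = 1245 \cdot 18 = 22410$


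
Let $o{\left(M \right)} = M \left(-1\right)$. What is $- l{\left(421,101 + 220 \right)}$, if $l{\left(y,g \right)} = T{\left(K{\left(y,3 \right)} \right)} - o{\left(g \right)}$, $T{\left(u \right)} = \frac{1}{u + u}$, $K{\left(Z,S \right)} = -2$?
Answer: $- \frac{1283}{4} \approx -320.75$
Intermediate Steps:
$o{\left(M \right)} = - M$
$T{\left(u \right)} = \frac{1}{2 u}$
$l{\left(y,g \right)} = - \frac{1}{4} + g$ ($l{\left(y,g \right)} = \frac{1}{2 \left(-2\right)} - - g = \frac{1}{2} \left(- \frac{1}{2}\right) + g = - \frac{1}{4} + g$)
$- l{\left(421,101 + 220 \right)} = - (- \frac{1}{4} + \left(101 + 220\right)) = - (- \frac{1}{4} + 321) = \left(-1\right) \frac{1283}{4} = - \frac{1283}{4}$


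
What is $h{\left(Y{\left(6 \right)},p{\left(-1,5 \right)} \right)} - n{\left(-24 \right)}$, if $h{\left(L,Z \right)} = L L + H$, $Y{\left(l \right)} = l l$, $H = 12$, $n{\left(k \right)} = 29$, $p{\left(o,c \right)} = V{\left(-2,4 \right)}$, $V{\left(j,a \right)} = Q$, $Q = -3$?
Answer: $1279$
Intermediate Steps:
$V{\left(j,a \right)} = -3$
$p{\left(o,c \right)} = -3$
$Y{\left(l \right)} = l^{2}$
$h{\left(L,Z \right)} = 12 + L^{2}$ ($h{\left(L,Z \right)} = L L + 12 = L^{2} + 12 = 12 + L^{2}$)
$h{\left(Y{\left(6 \right)},p{\left(-1,5 \right)} \right)} - n{\left(-24 \right)} = \left(12 + \left(6^{2}\right)^{2}\right) - 29 = \left(12 + 36^{2}\right) - 29 = \left(12 + 1296\right) - 29 = 1308 - 29 = 1279$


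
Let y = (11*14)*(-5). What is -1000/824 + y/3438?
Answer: -254530/177057 ≈ -1.4376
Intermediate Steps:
y = -770 (y = 154*(-5) = -770)
-1000/824 + y/3438 = -1000/824 - 770/3438 = -1000*1/824 - 770*1/3438 = -125/103 - 385/1719 = -254530/177057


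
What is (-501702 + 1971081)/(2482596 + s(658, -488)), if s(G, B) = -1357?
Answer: 1469379/2481239 ≈ 0.59220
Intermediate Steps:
(-501702 + 1971081)/(2482596 + s(658, -488)) = (-501702 + 1971081)/(2482596 - 1357) = 1469379/2481239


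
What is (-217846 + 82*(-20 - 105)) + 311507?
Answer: 83411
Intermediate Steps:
(-217846 + 82*(-20 - 105)) + 311507 = (-217846 + 82*(-125)) + 311507 = (-217846 - 10250) + 311507 = -228096 + 311507 = 83411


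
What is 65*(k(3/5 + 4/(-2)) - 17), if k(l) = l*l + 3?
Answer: -3913/5 ≈ -782.60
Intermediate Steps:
k(l) = 3 + l² (k(l) = l² + 3 = 3 + l²)
65*(k(3/5 + 4/(-2)) - 17) = 65*((3 + (3/5 + 4/(-2))²) - 17) = 65*((3 + (3*(⅕) + 4*(-½))²) - 17) = 65*((3 + (⅗ - 2)²) - 17) = 65*((3 + (-7/5)²) - 17) = 65*((3 + 49/25) - 17) = 65*(124/25 - 17) = 65*(-301/25) = -3913/5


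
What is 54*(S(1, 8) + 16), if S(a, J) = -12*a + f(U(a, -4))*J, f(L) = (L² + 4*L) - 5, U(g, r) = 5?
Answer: 17496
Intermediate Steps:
f(L) = -5 + L² + 4*L
S(a, J) = -12*a + 40*J (S(a, J) = -12*a + (-5 + 5² + 4*5)*J = -12*a + (-5 + 25 + 20)*J = -12*a + 40*J)
54*(S(1, 8) + 16) = 54*((-12*1 + 40*8) + 16) = 54*((-12 + 320) + 16) = 54*(308 + 16) = 54*324 = 17496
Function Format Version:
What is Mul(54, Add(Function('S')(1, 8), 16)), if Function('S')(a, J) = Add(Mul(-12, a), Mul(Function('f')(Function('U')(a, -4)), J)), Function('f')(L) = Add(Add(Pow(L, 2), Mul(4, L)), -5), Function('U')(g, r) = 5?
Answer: 17496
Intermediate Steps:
Function('f')(L) = Add(-5, Pow(L, 2), Mul(4, L))
Function('S')(a, J) = Add(Mul(-12, a), Mul(40, J)) (Function('S')(a, J) = Add(Mul(-12, a), Mul(Add(-5, Pow(5, 2), Mul(4, 5)), J)) = Add(Mul(-12, a), Mul(Add(-5, 25, 20), J)) = Add(Mul(-12, a), Mul(40, J)))
Mul(54, Add(Function('S')(1, 8), 16)) = Mul(54, Add(Add(Mul(-12, 1), Mul(40, 8)), 16)) = Mul(54, Add(Add(-12, 320), 16)) = Mul(54, Add(308, 16)) = Mul(54, 324) = 17496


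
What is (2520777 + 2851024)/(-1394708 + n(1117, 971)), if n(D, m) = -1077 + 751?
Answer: -5371801/1395034 ≈ -3.8507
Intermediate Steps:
n(D, m) = -326
(2520777 + 2851024)/(-1394708 + n(1117, 971)) = (2520777 + 2851024)/(-1394708 - 326) = 5371801/(-1395034) = 5371801*(-1/1395034) = -5371801/1395034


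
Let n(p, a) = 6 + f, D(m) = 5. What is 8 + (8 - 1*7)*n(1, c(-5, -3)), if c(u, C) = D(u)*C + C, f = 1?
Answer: 15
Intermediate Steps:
c(u, C) = 6*C (c(u, C) = 5*C + C = 6*C)
n(p, a) = 7 (n(p, a) = 6 + 1 = 7)
8 + (8 - 1*7)*n(1, c(-5, -3)) = 8 + (8 - 1*7)*7 = 8 + (8 - 7)*7 = 8 + 1*7 = 8 + 7 = 15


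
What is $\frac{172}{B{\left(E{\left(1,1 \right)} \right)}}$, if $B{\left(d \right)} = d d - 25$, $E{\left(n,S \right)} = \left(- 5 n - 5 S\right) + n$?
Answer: $\frac{43}{14} \approx 3.0714$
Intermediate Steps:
$E{\left(n,S \right)} = - 5 S - 4 n$ ($E{\left(n,S \right)} = \left(- 5 S - 5 n\right) + n = - 5 S - 4 n$)
$B{\left(d \right)} = -25 + d^{2}$ ($B{\left(d \right)} = d^{2} - 25 = -25 + d^{2}$)
$\frac{172}{B{\left(E{\left(1,1 \right)} \right)}} = \frac{172}{-25 + \left(\left(-5\right) 1 - 4\right)^{2}} = \frac{172}{-25 + \left(-5 - 4\right)^{2}} = \frac{172}{-25 + \left(-9\right)^{2}} = \frac{172}{-25 + 81} = \frac{172}{56} = 172 \cdot \frac{1}{56} = \frac{43}{14}$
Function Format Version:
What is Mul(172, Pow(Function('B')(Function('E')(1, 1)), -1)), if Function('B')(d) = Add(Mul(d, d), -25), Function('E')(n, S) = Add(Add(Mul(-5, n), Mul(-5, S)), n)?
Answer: Rational(43, 14) ≈ 3.0714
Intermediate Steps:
Function('E')(n, S) = Add(Mul(-5, S), Mul(-4, n)) (Function('E')(n, S) = Add(Add(Mul(-5, S), Mul(-5, n)), n) = Add(Mul(-5, S), Mul(-4, n)))
Function('B')(d) = Add(-25, Pow(d, 2)) (Function('B')(d) = Add(Pow(d, 2), -25) = Add(-25, Pow(d, 2)))
Mul(172, Pow(Function('B')(Function('E')(1, 1)), -1)) = Mul(172, Pow(Add(-25, Pow(Add(Mul(-5, 1), Mul(-4, 1)), 2)), -1)) = Mul(172, Pow(Add(-25, Pow(Add(-5, -4), 2)), -1)) = Mul(172, Pow(Add(-25, Pow(-9, 2)), -1)) = Mul(172, Pow(Add(-25, 81), -1)) = Mul(172, Pow(56, -1)) = Mul(172, Rational(1, 56)) = Rational(43, 14)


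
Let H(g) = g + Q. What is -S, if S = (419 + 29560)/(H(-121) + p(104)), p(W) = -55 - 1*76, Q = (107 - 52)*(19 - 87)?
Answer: 29979/3992 ≈ 7.5098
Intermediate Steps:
Q = -3740 (Q = 55*(-68) = -3740)
H(g) = -3740 + g (H(g) = g - 3740 = -3740 + g)
p(W) = -131 (p(W) = -55 - 76 = -131)
S = -29979/3992 (S = (419 + 29560)/((-3740 - 121) - 131) = 29979/(-3861 - 131) = 29979/(-3992) = 29979*(-1/3992) = -29979/3992 ≈ -7.5098)
-S = -1*(-29979/3992) = 29979/3992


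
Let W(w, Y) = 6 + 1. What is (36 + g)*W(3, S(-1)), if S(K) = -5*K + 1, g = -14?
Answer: 154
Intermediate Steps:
S(K) = 1 - 5*K
W(w, Y) = 7
(36 + g)*W(3, S(-1)) = (36 - 14)*7 = 22*7 = 154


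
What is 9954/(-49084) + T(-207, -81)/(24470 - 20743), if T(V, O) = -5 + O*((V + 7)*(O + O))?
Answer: -9203813827/13066862 ≈ -704.36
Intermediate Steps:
T(V, O) = -5 + 2*O²*(7 + V) (T(V, O) = -5 + O*((7 + V)*(2*O)) = -5 + O*(2*O*(7 + V)) = -5 + 2*O²*(7 + V))
9954/(-49084) + T(-207, -81)/(24470 - 20743) = 9954/(-49084) + (-5 + 14*(-81)² + 2*(-207)*(-81)²)/(24470 - 20743) = 9954*(-1/49084) + (-5 + 14*6561 + 2*(-207)*6561)/3727 = -711/3506 + (-5 + 91854 - 2716254)*(1/3727) = -711/3506 - 2624405*1/3727 = -711/3506 - 2624405/3727 = -9203813827/13066862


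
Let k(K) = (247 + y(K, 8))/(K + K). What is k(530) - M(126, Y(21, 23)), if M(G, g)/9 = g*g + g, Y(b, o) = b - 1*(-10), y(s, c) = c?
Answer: -1892685/212 ≈ -8927.8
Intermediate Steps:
Y(b, o) = 10 + b (Y(b, o) = b + 10 = 10 + b)
M(G, g) = 9*g + 9*g² (M(G, g) = 9*(g*g + g) = 9*(g² + g) = 9*(g + g²) = 9*g + 9*g²)
k(K) = 255/(2*K) (k(K) = (247 + 8)/(K + K) = 255/((2*K)) = 255*(1/(2*K)) = 255/(2*K))
k(530) - M(126, Y(21, 23)) = (255/2)/530 - 9*(10 + 21)*(1 + (10 + 21)) = (255/2)*(1/530) - 9*31*(1 + 31) = 51/212 - 9*31*32 = 51/212 - 1*8928 = 51/212 - 8928 = -1892685/212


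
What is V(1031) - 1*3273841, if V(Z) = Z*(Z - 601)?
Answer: -2830511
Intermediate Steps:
V(Z) = Z*(-601 + Z)
V(1031) - 1*3273841 = 1031*(-601 + 1031) - 1*3273841 = 1031*430 - 3273841 = 443330 - 3273841 = -2830511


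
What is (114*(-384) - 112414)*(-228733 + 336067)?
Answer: -16764497460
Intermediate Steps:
(114*(-384) - 112414)*(-228733 + 336067) = (-43776 - 112414)*107334 = -156190*107334 = -16764497460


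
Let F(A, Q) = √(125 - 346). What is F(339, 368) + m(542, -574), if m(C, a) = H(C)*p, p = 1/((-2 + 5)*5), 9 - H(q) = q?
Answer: -533/15 + I*√221 ≈ -35.533 + 14.866*I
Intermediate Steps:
H(q) = 9 - q
p = 1/15 (p = 1/(3*5) = 1/15 ≈ 0.066667)
m(C, a) = ⅗ - C/15 (m(C, a) = (9 - C)*(1/15) = ⅗ - C/15)
F(A, Q) = I*√221 (F(A, Q) = √(-221) = I*√221)
F(339, 368) + m(542, -574) = I*√221 + (⅗ - 1/15*542) = I*√221 + (⅗ - 542/15) = I*√221 - 533/15 = -533/15 + I*√221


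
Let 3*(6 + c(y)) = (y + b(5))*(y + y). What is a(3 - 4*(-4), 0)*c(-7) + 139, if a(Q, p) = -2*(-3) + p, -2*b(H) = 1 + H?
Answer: 383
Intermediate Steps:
b(H) = -½ - H/2 (b(H) = -(1 + H)/2 = -½ - H/2)
a(Q, p) = 6 + p
c(y) = -6 + 2*y*(-3 + y)/3 (c(y) = -6 + ((y + (-½ - ½*5))*(y + y))/3 = -6 + ((y + (-½ - 5/2))*(2*y))/3 = -6 + ((y - 3)*(2*y))/3 = -6 + ((-3 + y)*(2*y))/3 = -6 + (2*y*(-3 + y))/3 = -6 + 2*y*(-3 + y)/3)
a(3 - 4*(-4), 0)*c(-7) + 139 = (6 + 0)*(-6 - 2*(-7) + (⅔)*(-7)²) + 139 = 6*(-6 + 14 + (⅔)*49) + 139 = 6*(-6 + 14 + 98/3) + 139 = 6*(122/3) + 139 = 244 + 139 = 383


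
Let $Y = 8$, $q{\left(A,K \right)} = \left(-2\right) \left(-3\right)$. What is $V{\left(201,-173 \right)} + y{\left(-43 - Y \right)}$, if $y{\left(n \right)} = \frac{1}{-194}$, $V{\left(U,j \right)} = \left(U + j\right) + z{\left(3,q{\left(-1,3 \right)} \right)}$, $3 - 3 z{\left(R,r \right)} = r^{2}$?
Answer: $\frac{3297}{194} \approx 16.995$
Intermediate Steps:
$q{\left(A,K \right)} = 6$
$z{\left(R,r \right)} = 1 - \frac{r^{2}}{3}$
$V{\left(U,j \right)} = -11 + U + j$ ($V{\left(U,j \right)} = \left(U + j\right) + \left(1 - \frac{6^{2}}{3}\right) = \left(U + j\right) + \left(1 - 12\right) = \left(U + j\right) - 11 = -11 + U + j$)
$y{\left(n \right)} = - \frac{1}{194}$
$V{\left(201,-173 \right)} + y{\left(-43 - Y \right)} = \left(-11 + 201 - 173\right) - \frac{1}{194} = 17 - \frac{1}{194} = \frac{3297}{194}$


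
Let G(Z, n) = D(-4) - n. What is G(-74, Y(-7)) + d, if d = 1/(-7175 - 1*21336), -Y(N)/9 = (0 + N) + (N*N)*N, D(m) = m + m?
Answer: -90037739/28511 ≈ -3158.0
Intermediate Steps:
D(m) = 2*m
Y(N) = -9*N - 9*N³ (Y(N) = -9*((0 + N) + (N*N)*N) = -9*(N + N²*N) = -9*(N + N³) = -9*N - 9*N³)
G(Z, n) = -8 - n (G(Z, n) = 2*(-4) - n = -8 - n)
d = -1/28511 (d = 1/(-7175 - 21336) = 1/(-28511) = -1/28511 ≈ -3.5074e-5)
G(-74, Y(-7)) + d = (-8 - (-9)*(-7)*(1 + (-7)²)) - 1/28511 = (-8 - (-9)*(-7)*(1 + 49)) - 1/28511 = (-8 - (-9)*(-7)*50) - 1/28511 = (-8 - 1*3150) - 1/28511 = (-8 - 3150) - 1/28511 = -3158 - 1/28511 = -90037739/28511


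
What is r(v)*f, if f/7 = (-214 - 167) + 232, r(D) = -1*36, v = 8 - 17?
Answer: 37548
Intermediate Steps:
v = -9
r(D) = -36
f = -1043 (f = 7*((-214 - 167) + 232) = 7*(-381 + 232) = 7*(-149) = -1043)
r(v)*f = -36*(-1043) = 37548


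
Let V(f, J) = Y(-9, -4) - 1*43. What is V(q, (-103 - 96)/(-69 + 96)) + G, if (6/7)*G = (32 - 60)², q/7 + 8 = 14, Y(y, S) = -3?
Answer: 2606/3 ≈ 868.67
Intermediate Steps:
q = 42 (q = -56 + 7*14 = -56 + 98 = 42)
G = 2744/3 (G = 7*(32 - 60)²/6 = (7/6)*(-28)² = (7/6)*784 = 2744/3 ≈ 914.67)
V(f, J) = -46 (V(f, J) = -3 - 1*43 = -3 - 43 = -46)
V(q, (-103 - 96)/(-69 + 96)) + G = -46 + 2744/3 = 2606/3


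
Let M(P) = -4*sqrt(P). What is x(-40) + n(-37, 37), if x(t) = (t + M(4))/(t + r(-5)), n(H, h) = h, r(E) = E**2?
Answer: 201/5 ≈ 40.200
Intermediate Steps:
x(t) = (-8 + t)/(25 + t) (x(t) = (t - 4*sqrt(4))/(t + (-5)**2) = (t - 4*2)/(t + 25) = (t - 8)/(25 + t) = (-8 + t)/(25 + t))
x(-40) + n(-37, 37) = (-8 - 40)/(25 - 40) + 37 = -48/(-15) + 37 = -1/15*(-48) + 37 = 16/5 + 37 = 201/5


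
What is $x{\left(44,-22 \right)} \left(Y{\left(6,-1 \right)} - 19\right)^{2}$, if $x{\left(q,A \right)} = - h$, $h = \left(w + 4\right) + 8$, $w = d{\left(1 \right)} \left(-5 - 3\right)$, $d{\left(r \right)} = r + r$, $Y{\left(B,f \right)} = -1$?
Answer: $1600$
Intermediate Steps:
$d{\left(r \right)} = 2 r$
$w = -16$ ($w = 2 \cdot 1 \left(-5 - 3\right) = 2 \left(-8\right) = -16$)
$h = -4$ ($h = \left(-16 + 4\right) + 8 = -12 + 8 = -4$)
$x{\left(q,A \right)} = 4$ ($x{\left(q,A \right)} = \left(-1\right) \left(-4\right) = 4$)
$x{\left(44,-22 \right)} \left(Y{\left(6,-1 \right)} - 19\right)^{2} = 4 \left(-1 - 19\right)^{2} = 4 \left(-20\right)^{2} = 4 \cdot 400 = 1600$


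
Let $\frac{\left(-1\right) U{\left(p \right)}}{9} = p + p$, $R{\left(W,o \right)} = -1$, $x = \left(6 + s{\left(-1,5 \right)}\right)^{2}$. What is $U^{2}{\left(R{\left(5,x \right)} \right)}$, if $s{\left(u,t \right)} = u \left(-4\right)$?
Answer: $324$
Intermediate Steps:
$s{\left(u,t \right)} = - 4 u$
$x = 100$ ($x = \left(6 - -4\right)^{2} = \left(6 + 4\right)^{2} = 10^{2} = 100$)
$U{\left(p \right)} = - 18 p$ ($U{\left(p \right)} = - 9 \left(p + p\right) = - 9 \cdot 2 p = - 18 p$)
$U^{2}{\left(R{\left(5,x \right)} \right)} = \left(\left(-18\right) \left(-1\right)\right)^{2} = 18^{2} = 324$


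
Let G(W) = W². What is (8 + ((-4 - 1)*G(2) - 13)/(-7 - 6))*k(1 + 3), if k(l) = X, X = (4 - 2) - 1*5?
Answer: -411/13 ≈ -31.615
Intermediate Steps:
X = -3 (X = 2 - 5 = -3)
k(l) = -3
(8 + ((-4 - 1)*G(2) - 13)/(-7 - 6))*k(1 + 3) = (8 + ((-4 - 1)*2² - 13)/(-7 - 6))*(-3) = (8 + (-5*4 - 13)/(-13))*(-3) = (8 + (-20 - 13)*(-1/13))*(-3) = (8 - 33*(-1/13))*(-3) = (8 + 33/13)*(-3) = (137/13)*(-3) = -411/13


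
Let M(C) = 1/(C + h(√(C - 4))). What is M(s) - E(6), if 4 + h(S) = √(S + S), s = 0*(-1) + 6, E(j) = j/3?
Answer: -1 + √2/2 - 2^(¼)/2 - 2^(¾)/2 ≈ -1.7284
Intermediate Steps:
E(j) = j/3 (E(j) = j*(⅓) = j/3)
s = 6 (s = 0 + 6 = 6)
h(S) = -4 + √2*√S (h(S) = -4 + √(S + S) = -4 + √(2*S) = -4 + √2*√S)
M(C) = 1/(-4 + C + √2*(-4 + C)^(¼)) (M(C) = 1/(C + (-4 + √2*√(√(C - 4)))) = 1/(C + (-4 + √2*√(√(-4 + C)))) = 1/(C + (-4 + √2*(-4 + C)^(¼))) = 1/(-4 + C + √2*(-4 + C)^(¼)))
M(s) - E(6) = 1/(-4 + 6 + √2*(-4 + 6)^(¼)) - 6/3 = 1/(-4 + 6 + √2*2^(¼)) - 1*2 = 1/(-4 + 6 + 2^(¾)) - 2 = 1/(2 + 2^(¾)) - 2 = -2 + 1/(2 + 2^(¾))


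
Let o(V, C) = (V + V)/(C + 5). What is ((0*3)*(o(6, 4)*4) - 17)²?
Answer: 289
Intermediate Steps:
o(V, C) = 2*V/(5 + C) (o(V, C) = (2*V)/(5 + C) = 2*V/(5 + C))
((0*3)*(o(6, 4)*4) - 17)² = ((0*3)*((2*6/(5 + 4))*4) - 17)² = (0*((2*6/9)*4) - 17)² = (0*((2*6*(⅑))*4) - 17)² = (0*((4/3)*4) - 17)² = (0*(16/3) - 17)² = (0 - 17)² = (-17)² = 289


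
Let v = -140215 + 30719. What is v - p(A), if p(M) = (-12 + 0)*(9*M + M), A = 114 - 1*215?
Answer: -121616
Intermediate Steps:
A = -101 (A = 114 - 215 = -101)
v = -109496
p(M) = -120*M
v - p(A) = -109496 - (-120)*(-101) = -109496 - 1*12120 = -109496 - 12120 = -121616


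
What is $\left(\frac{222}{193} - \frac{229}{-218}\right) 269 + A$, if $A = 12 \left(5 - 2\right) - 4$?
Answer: $\frac{26253885}{42074} \approx 623.99$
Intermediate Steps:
$A = 32$ ($A = 12 \cdot 3 - 4 = 36 - 4 = 32$)
$\left(\frac{222}{193} - \frac{229}{-218}\right) 269 + A = \left(\frac{222}{193} - \frac{229}{-218}\right) 269 + 32 = \left(222 \cdot \frac{1}{193} - - \frac{229}{218}\right) 269 + 32 = \left(\frac{222}{193} + \frac{229}{218}\right) 269 + 32 = \frac{92593}{42074} \cdot 269 + 32 = \frac{24907517}{42074} + 32 = \frac{26253885}{42074}$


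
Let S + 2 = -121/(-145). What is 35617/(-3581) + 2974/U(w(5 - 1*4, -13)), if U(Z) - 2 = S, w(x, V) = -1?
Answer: 1539924973/433301 ≈ 3553.9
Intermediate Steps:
S = -169/145 (S = -2 - 121/(-145) = -2 - 121*(-1/145) = -2 + 121/145 = -169/145 ≈ -1.1655)
U(Z) = 121/145 (U(Z) = 2 - 169/145 = 121/145)
35617/(-3581) + 2974/U(w(5 - 1*4, -13)) = 35617/(-3581) + 2974/(121/145) = 35617*(-1/3581) + 2974*(145/121) = -35617/3581 + 431230/121 = 1539924973/433301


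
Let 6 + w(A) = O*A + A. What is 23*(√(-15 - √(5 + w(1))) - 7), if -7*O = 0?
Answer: -161 + 23*I*√15 ≈ -161.0 + 89.079*I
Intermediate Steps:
O = 0 (O = -⅐*0 = 0)
w(A) = -6 + A (w(A) = -6 + (0*A + A) = -6 + (0 + A) = -6 + A)
23*(√(-15 - √(5 + w(1))) - 7) = 23*(√(-15 - √(5 + (-6 + 1))) - 7) = 23*(√(-15 - √(5 - 5)) - 7) = 23*(√(-15 - √0) - 7) = 23*(√(-15 - 1*0) - 7) = 23*(√(-15 + 0) - 7) = 23*(√(-15) - 7) = 23*(I*√15 - 7) = 23*(-7 + I*√15) = -161 + 23*I*√15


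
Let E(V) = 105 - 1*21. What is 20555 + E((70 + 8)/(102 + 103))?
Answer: 20639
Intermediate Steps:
E(V) = 84 (E(V) = 105 - 21 = 84)
20555 + E((70 + 8)/(102 + 103)) = 20555 + 84 = 20639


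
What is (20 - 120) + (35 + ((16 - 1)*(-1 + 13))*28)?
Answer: 4975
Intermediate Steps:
(20 - 120) + (35 + ((16 - 1)*(-1 + 13))*28) = -100 + (35 + (15*12)*28) = -100 + (35 + 180*28) = -100 + (35 + 5040) = -100 + 5075 = 4975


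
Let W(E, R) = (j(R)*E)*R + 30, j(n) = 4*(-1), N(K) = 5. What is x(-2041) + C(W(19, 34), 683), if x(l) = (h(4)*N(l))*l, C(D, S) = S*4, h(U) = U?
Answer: -38088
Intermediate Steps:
j(n) = -4
W(E, R) = 30 - 4*E*R (W(E, R) = (-4*E)*R + 30 = -4*E*R + 30 = 30 - 4*E*R)
C(D, S) = 4*S
x(l) = 20*l (x(l) = (4*5)*l = 20*l)
x(-2041) + C(W(19, 34), 683) = 20*(-2041) + 4*683 = -40820 + 2732 = -38088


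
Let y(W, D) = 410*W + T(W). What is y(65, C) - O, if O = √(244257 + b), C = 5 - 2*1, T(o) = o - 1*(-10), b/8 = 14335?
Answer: 26725 - √358937 ≈ 26126.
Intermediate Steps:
b = 114680 (b = 8*14335 = 114680)
T(o) = 10 + o (T(o) = o + 10 = 10 + o)
C = 3 (C = 5 - 2 = 3)
y(W, D) = 10 + 411*W (y(W, D) = 410*W + (10 + W) = 10 + 411*W)
O = √358937 (O = √(244257 + 114680) = √358937 ≈ 599.11)
y(65, C) - O = (10 + 411*65) - √358937 = (10 + 26715) - √358937 = 26725 - √358937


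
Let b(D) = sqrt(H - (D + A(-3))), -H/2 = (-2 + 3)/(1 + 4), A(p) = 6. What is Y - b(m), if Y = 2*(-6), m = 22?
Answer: -12 - I*sqrt(710)/5 ≈ -12.0 - 5.3292*I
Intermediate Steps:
H = -2/5 (H = -2*(-2 + 3)/(1 + 4) = -2/5 ≈ -0.40000)
Y = -12
b(D) = sqrt(-32/5 - D) (b(D) = sqrt(-2/5 - (D + 6)) = sqrt(-2/5 - (6 + D)) = sqrt(-2/5 + (-6 - D)) = sqrt(-32/5 - D))
Y - b(m) = -12 - sqrt(-160 - 25*22)/5 = -12 - sqrt(-160 - 550)/5 = -12 - sqrt(-710)/5 = -12 - I*sqrt(710)/5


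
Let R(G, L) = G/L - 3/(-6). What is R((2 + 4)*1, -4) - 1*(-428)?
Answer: 427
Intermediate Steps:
R(G, L) = 1/2 + G/L (R(G, L) = G/L - 3*(-1/6) = G/L + 1/2 = 1/2 + G/L)
R((2 + 4)*1, -4) - 1*(-428) = ((2 + 4)*1 + (1/2)*(-4))/(-4) - 1*(-428) = -(6*1 - 2)/4 + 428 = -(6 - 2)/4 + 428 = -1/4*4 + 428 = -1 + 428 = 427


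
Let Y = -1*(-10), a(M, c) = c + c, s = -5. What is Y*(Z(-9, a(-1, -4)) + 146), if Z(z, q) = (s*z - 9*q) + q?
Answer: 2550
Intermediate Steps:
a(M, c) = 2*c
Y = 10
Z(z, q) = -8*q - 5*z (Z(z, q) = (-5*z - 9*q) + q = (-9*q - 5*z) + q = -8*q - 5*z)
Y*(Z(-9, a(-1, -4)) + 146) = 10*((-16*(-4) - 5*(-9)) + 146) = 10*((-8*(-8) + 45) + 146) = 10*((64 + 45) + 146) = 10*(109 + 146) = 10*255 = 2550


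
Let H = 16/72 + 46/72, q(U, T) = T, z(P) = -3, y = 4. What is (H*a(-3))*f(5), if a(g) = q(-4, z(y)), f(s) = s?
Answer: -155/12 ≈ -12.917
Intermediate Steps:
a(g) = -3
H = 31/36 (H = 16*(1/72) + 46*(1/72) = 2/9 + 23/36 = 31/36 ≈ 0.86111)
(H*a(-3))*f(5) = ((31/36)*(-3))*5 = -31/12*5 = -155/12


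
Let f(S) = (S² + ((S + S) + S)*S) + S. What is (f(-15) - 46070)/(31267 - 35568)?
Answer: 45185/4301 ≈ 10.506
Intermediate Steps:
f(S) = S + 4*S² (f(S) = (S² + (2*S + S)*S) + S = (S² + (3*S)*S) + S = (S² + 3*S²) + S = 4*S² + S = S + 4*S²)
(f(-15) - 46070)/(31267 - 35568) = (-15*(1 + 4*(-15)) - 46070)/(31267 - 35568) = (-15*(1 - 60) - 46070)/(-4301) = (-15*(-59) - 46070)*(-1/4301) = (885 - 46070)*(-1/4301) = -45185*(-1/4301) = 45185/4301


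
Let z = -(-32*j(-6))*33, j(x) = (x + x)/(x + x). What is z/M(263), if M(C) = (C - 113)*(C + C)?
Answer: 88/6575 ≈ 0.013384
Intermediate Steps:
j(x) = 1 (j(x) = (2*x)/((2*x)) = (2*x)*(1/(2*x)) = 1)
M(C) = 2*C*(-113 + C) (M(C) = (-113 + C)*(2*C) = 2*C*(-113 + C))
z = 1056 (z = -(-32*1)*33 = -(-32)*33 = -1*(-1056) = 1056)
z/M(263) = 1056/((2*263*(-113 + 263))) = 1056/((2*263*150)) = 1056/78900 = 1056*(1/78900) = 88/6575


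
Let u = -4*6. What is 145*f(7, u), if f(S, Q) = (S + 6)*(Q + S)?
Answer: -32045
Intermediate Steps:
u = -24
f(S, Q) = (6 + S)*(Q + S)
145*f(7, u) = 145*(7² + 6*(-24) + 6*7 - 24*7) = 145*(49 - 144 + 42 - 168) = 145*(-221) = -32045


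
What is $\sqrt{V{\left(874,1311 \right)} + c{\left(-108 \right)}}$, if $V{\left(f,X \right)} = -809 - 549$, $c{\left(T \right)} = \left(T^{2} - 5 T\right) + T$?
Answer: $\sqrt{10738} \approx 103.62$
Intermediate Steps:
$c{\left(T \right)} = T^{2} - 4 T$
$V{\left(f,X \right)} = -1358$
$\sqrt{V{\left(874,1311 \right)} + c{\left(-108 \right)}} = \sqrt{-1358 - 108 \left(-4 - 108\right)} = \sqrt{-1358 - -12096} = \sqrt{-1358 + 12096} = \sqrt{10738}$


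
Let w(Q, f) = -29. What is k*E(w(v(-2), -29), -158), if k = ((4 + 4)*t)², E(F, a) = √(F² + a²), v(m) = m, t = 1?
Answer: 64*√25805 ≈ 10281.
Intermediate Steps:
k = 64 (k = ((4 + 4)*1)² = (8*1)² = 8² = 64)
k*E(w(v(-2), -29), -158) = 64*√((-29)² + (-158)²) = 64*√(841 + 24964) = 64*√25805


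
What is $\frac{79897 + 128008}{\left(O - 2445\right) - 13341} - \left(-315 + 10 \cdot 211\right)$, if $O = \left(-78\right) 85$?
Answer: $- \frac{40444625}{22416} \approx -1804.3$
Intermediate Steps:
$O = -6630$
$\frac{79897 + 128008}{\left(O - 2445\right) - 13341} - \left(-315 + 10 \cdot 211\right) = \frac{79897 + 128008}{\left(-6630 - 2445\right) - 13341} - \left(-315 + 10 \cdot 211\right) = \frac{207905}{\left(-6630 - 2445\right) - 13341} - \left(-315 + 2110\right) = \frac{207905}{-9075 - 13341} - 1795 = \frac{207905}{-22416} - 1795 = 207905 \left(- \frac{1}{22416}\right) - 1795 = - \frac{207905}{22416} - 1795 = - \frac{40444625}{22416}$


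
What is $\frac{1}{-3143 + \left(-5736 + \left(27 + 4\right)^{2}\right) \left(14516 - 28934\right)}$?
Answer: $\frac{1}{68842807} \approx 1.4526 \cdot 10^{-8}$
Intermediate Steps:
$\frac{1}{-3143 + \left(-5736 + \left(27 + 4\right)^{2}\right) \left(14516 - 28934\right)} = \frac{1}{-3143 + \left(-5736 + 31^{2}\right) \left(-14418\right)} = \frac{1}{-3143 + \left(-5736 + 961\right) \left(-14418\right)} = \frac{1}{-3143 - -68845950} = \frac{1}{-3143 + 68845950} = \frac{1}{68842807}$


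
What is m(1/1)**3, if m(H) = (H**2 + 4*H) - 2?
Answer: 27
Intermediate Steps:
m(H) = -2 + H**2 + 4*H
m(1/1)**3 = (-2 + (1/1)**2 + 4*(1/1))**3 = (-2 + (1*1)**2 + 4*(1*1))**3 = (-2 + 1**2 + 4*1)**3 = (-2 + 1 + 4)**3 = 3**3 = 27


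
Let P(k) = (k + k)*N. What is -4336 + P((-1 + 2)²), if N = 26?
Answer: -4284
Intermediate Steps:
P(k) = 52*k (P(k) = (k + k)*26 = (2*k)*26 = 52*k)
-4336 + P((-1 + 2)²) = -4336 + 52*(-1 + 2)² = -4336 + 52*1² = -4336 + 52*1 = -4336 + 52 = -4284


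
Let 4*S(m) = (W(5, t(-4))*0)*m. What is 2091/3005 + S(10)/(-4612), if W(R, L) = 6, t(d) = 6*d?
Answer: 2091/3005 ≈ 0.69584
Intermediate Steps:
S(m) = 0 (S(m) = ((6*0)*m)/4 = (0*m)/4 = (1/4)*0 = 0)
2091/3005 + S(10)/(-4612) = 2091/3005 + 0/(-4612) = 2091*(1/3005) + 0*(-1/4612) = 2091/3005 + 0 = 2091/3005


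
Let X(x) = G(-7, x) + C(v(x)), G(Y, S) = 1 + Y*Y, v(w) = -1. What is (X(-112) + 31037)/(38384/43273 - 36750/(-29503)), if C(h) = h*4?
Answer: 3052549815729/209440454 ≈ 14575.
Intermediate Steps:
C(h) = 4*h
G(Y, S) = 1 + Y²
X(x) = 46 (X(x) = (1 + (-7)²) + 4*(-1) = (1 + 49) - 4 = 50 - 4 = 46)
(X(-112) + 31037)/(38384/43273 - 36750/(-29503)) = (46 + 31037)/(38384/43273 - 36750/(-29503)) = 31083/(38384*(1/43273) - 36750*(-1/29503)) = 31083/(38384/43273 + 36750/29503) = 31083/(2722725902/1276683319) = 31083*(1276683319/2722725902) = 3052549815729/209440454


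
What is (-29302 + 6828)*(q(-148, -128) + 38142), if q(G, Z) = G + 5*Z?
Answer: -839493796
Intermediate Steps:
(-29302 + 6828)*(q(-148, -128) + 38142) = (-29302 + 6828)*((-148 + 5*(-128)) + 38142) = -22474*((-148 - 640) + 38142) = -22474*(-788 + 38142) = -22474*37354 = -839493796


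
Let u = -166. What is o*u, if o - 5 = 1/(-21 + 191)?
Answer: -70633/85 ≈ -830.98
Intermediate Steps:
o = 851/170 (o = 5 + 1/(-21 + 191) = 5 + 1/170 = 851/170 ≈ 5.0059)
o*u = (851/170)*(-166) = -70633/85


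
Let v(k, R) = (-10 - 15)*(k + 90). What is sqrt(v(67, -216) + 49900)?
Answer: 5*sqrt(1839) ≈ 214.42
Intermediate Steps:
v(k, R) = -2250 - 25*k (v(k, R) = -25*(90 + k) = -2250 - 25*k)
sqrt(v(67, -216) + 49900) = sqrt((-2250 - 25*67) + 49900) = sqrt((-2250 - 1675) + 49900) = sqrt(-3925 + 49900) = sqrt(45975) = 5*sqrt(1839)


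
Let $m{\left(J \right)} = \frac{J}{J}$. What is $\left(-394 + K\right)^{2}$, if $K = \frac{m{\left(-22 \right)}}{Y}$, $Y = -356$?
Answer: $\frac{19674270225}{126736} \approx 1.5524 \cdot 10^{5}$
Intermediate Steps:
$m{\left(J \right)} = 1$
$K = - \frac{1}{356}$ ($K = 1 \frac{1}{-356} = 1 \left(- \frac{1}{356}\right) = - \frac{1}{356} \approx -0.002809$)
$\left(-394 + K\right)^{2} = \left(-394 - \frac{1}{356}\right)^{2} = \left(- \frac{140265}{356}\right)^{2} = \frac{19674270225}{126736}$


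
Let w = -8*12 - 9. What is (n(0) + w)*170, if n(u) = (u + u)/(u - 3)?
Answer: -17850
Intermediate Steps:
w = -105 (w = -96 - 9 = -105)
n(u) = 2*u/(-3 + u) (n(u) = (2*u)/(-3 + u) = 2*u/(-3 + u))
(n(0) + w)*170 = (2*0/(-3 + 0) - 105)*170 = (2*0/(-3) - 105)*170 = (2*0*(-1/3) - 105)*170 = (0 - 105)*170 = -105*170 = -17850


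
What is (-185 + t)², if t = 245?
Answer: 3600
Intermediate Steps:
(-185 + t)² = (-185 + 245)² = 60² = 3600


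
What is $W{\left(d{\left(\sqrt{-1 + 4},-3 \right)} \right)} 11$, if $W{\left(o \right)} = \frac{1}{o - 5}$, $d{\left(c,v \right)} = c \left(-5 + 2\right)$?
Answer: $\frac{55}{2} - \frac{33 \sqrt{3}}{2} \approx -1.0788$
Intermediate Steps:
$d{\left(c,v \right)} = - 3 c$ ($d{\left(c,v \right)} = c \left(-3\right) = - 3 c$)
$W{\left(o \right)} = \frac{1}{-5 + o}$
$W{\left(d{\left(\sqrt{-1 + 4},-3 \right)} \right)} 11 = \frac{1}{-5 - 3 \sqrt{-1 + 4}} \cdot 11 = \frac{1}{-5 - 3 \sqrt{3}} \cdot 11 = \frac{11}{-5 - 3 \sqrt{3}}$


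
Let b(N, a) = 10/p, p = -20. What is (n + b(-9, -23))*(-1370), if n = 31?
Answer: -41785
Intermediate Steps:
b(N, a) = -1/2 (b(N, a) = 10/(-20) = 10*(-1/20) = -1/2)
(n + b(-9, -23))*(-1370) = (31 - 1/2)*(-1370) = (61/2)*(-1370) = -41785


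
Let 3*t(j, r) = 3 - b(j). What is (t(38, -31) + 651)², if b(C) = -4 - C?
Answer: 443556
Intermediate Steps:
t(j, r) = 7/3 + j/3 (t(j, r) = (3 - (-4 - j))/3 = (3 + (4 + j))/3 = (7 + j)/3 = 7/3 + j/3)
(t(38, -31) + 651)² = ((7/3 + (⅓)*38) + 651)² = ((7/3 + 38/3) + 651)² = (15 + 651)² = 666² = 443556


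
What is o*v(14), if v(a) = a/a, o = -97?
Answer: -97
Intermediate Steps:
v(a) = 1
o*v(14) = -97*1 = -97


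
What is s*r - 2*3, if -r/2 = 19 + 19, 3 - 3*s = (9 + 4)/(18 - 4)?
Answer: -1228/21 ≈ -58.476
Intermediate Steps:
s = 29/42 (s = 1 - (9 + 4)/(3*(18 - 4)) = 1 - 13/(3*14) = 1 - 1/3*13/14 = 1 - 13/42 = 29/42 ≈ 0.69048)
r = -76 (r = -2*(19 + 19) = -2*38 = -76)
s*r - 2*3 = (29/42)*(-76) - 2*3 = -1102/21 - 6 = -1228/21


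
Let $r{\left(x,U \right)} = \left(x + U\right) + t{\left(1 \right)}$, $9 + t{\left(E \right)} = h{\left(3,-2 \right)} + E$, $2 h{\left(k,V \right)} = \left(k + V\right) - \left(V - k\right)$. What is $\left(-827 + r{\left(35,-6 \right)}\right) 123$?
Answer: $-98769$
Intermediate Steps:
$h{\left(k,V \right)} = k$ ($h{\left(k,V \right)} = \frac{\left(k + V\right) - \left(V - k\right)}{2} = \frac{\left(V + k\right) - \left(V - k\right)}{2} = \frac{2 k}{2} = k$)
$t{\left(E \right)} = -6 + E$ ($t{\left(E \right)} = -9 + \left(3 + E\right) = -6 + E$)
$r{\left(x,U \right)} = -5 + U + x$ ($r{\left(x,U \right)} = \left(x + U\right) + \left(-6 + 1\right) = \left(U + x\right) - 5 = -5 + U + x$)
$\left(-827 + r{\left(35,-6 \right)}\right) 123 = \left(-827 - -24\right) 123 = \left(-827 + 24\right) 123 = \left(-803\right) 123 = -98769$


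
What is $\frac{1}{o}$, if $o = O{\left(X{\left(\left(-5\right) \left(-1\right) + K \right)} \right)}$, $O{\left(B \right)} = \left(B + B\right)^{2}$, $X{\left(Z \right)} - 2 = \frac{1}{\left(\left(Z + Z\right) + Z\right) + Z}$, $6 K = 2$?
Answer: $\frac{1024}{17161} \approx 0.05967$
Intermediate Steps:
$K = \frac{1}{3}$ ($K = \frac{1}{6} \cdot 2 = \frac{1}{3} \approx 0.33333$)
$X{\left(Z \right)} = 2 + \frac{1}{4 Z}$ ($X{\left(Z \right)} = 2 + \frac{1}{\left(\left(Z + Z\right) + Z\right) + Z} = 2 + \frac{1}{\left(2 Z + Z\right) + Z} = 2 + \frac{1}{3 Z + Z} = 2 + \frac{1}{4 Z}$)
$O{\left(B \right)} = 4 B^{2}$ ($O{\left(B \right)} = \left(2 B\right)^{2} = 4 B^{2}$)
$o = \frac{17161}{1024}$ ($o = 4 \left(2 + \frac{1}{4 \left(\left(-5\right) \left(-1\right) + \frac{1}{3}\right)}\right)^{2} = 4 \left(2 + \frac{1}{4 \left(5 + \frac{1}{3}\right)}\right)^{2} = 4 \left(2 + \frac{1}{4 \cdot \frac{16}{3}}\right)^{2} = 4 \left(2 + \frac{1}{4} \cdot \frac{3}{16}\right)^{2} = 4 \left(2 + \frac{3}{64}\right)^{2} = 4 \left(\frac{131}{64}\right)^{2} = 4 \cdot \frac{17161}{4096} = \frac{17161}{1024} \approx 16.759$)
$\frac{1}{o} = \frac{1}{\frac{17161}{1024}} = \frac{1024}{17161}$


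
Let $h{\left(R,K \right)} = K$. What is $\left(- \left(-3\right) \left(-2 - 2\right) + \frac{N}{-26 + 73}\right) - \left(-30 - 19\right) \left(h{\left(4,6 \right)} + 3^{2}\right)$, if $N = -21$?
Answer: $\frac{33960}{47} \approx 722.55$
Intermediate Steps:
$\left(- \left(-3\right) \left(-2 - 2\right) + \frac{N}{-26 + 73}\right) - \left(-30 - 19\right) \left(h{\left(4,6 \right)} + 3^{2}\right) = \left(- \left(-3\right) \left(-2 - 2\right) - \frac{21}{-26 + 73}\right) - \left(-30 - 19\right) \left(6 + 3^{2}\right) = \left(- \left(-3\right) \left(-4\right) - \frac{21}{47}\right) - \left(-30 - 19\right) \left(6 + 9\right) = \left(\left(-1\right) 12 - \frac{21}{47}\right) - \left(-49\right) 15 = \left(-12 - \frac{21}{47}\right) - -735 = - \frac{585}{47} + 735 = \frac{33960}{47}$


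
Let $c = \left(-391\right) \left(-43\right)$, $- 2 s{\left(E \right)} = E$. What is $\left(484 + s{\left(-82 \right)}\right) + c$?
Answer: $17338$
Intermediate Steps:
$s{\left(E \right)} = - \frac{E}{2}$
$c = 16813$
$\left(484 + s{\left(-82 \right)}\right) + c = \left(484 - -41\right) + 16813 = \left(484 + 41\right) + 16813 = 525 + 16813 = 17338$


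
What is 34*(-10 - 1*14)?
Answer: -816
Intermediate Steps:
34*(-10 - 1*14) = 34*(-10 - 14) = 34*(-24) = -816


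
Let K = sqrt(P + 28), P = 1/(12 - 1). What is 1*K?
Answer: sqrt(3399)/11 ≈ 5.3001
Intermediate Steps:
P = 1/11 ≈ 0.090909
K = sqrt(3399)/11 (K = sqrt(1/11 + 28) = sqrt(309/11) = sqrt(3399)/11 ≈ 5.3001)
1*K = 1*(sqrt(3399)/11) = sqrt(3399)/11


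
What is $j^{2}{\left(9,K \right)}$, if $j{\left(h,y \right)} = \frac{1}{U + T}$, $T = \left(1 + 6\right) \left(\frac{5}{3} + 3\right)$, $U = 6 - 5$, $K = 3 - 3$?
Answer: $\frac{9}{10201} \approx 0.00088227$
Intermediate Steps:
$K = 0$
$U = 1$ ($U = 6 - 5 = 1$)
$T = \frac{98}{3}$ ($T = 7 \left(5 \cdot \frac{1}{3} + 3\right) = 7 \left(\frac{5}{3} + 3\right) = 7 \cdot \frac{14}{3} = \frac{98}{3} \approx 32.667$)
$j{\left(h,y \right)} = \frac{3}{101}$ ($j{\left(h,y \right)} = \frac{1}{1 + \frac{98}{3}} = \frac{1}{\frac{101}{3}} = \frac{3}{101}$)
$j^{2}{\left(9,K \right)} = \left(\frac{3}{101}\right)^{2} = \frac{9}{10201}$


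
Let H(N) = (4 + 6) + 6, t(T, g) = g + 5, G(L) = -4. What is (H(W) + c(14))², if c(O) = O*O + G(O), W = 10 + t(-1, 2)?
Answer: 43264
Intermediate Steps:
t(T, g) = 5 + g
W = 17 (W = 10 + (5 + 2) = 10 + 7 = 17)
H(N) = 16 (H(N) = 10 + 6 = 16)
c(O) = -4 + O² (c(O) = O*O - 4 = O² - 4 = -4 + O²)
(H(W) + c(14))² = (16 + (-4 + 14²))² = (16 + (-4 + 196))² = (16 + 192)² = 208² = 43264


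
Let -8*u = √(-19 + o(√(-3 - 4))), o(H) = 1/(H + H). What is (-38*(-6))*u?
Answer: -57*√(-3724 - 14*I*√7)/28 ≈ -0.61781 + 124.23*I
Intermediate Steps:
o(H) = 1/(2*H)
u = -√(-19 - I*√7/14)/8 (u = -√(-19 + 1/(2*(√(-3 - 4))))/8 = -√(-19 + 1/(2*(√(-7))))/8 = -√(-19 + 1/(2*((I*√7))))/8 = -√(-19 + (-I*√7/7)/2)/8 = -√(-19 - I*√7/14)/8 ≈ -0.0027097 + 0.54487*I)
(-38*(-6))*u = (-38*(-6))*(-√(-3724 - 14*I*√7)/112) = 228*(-√(-3724 - 14*I*√7)/112) = -57*√(-3724 - 14*I*√7)/28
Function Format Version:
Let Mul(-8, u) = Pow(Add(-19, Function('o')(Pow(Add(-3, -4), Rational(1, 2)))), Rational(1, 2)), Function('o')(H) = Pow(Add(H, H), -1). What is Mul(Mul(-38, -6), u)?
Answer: Mul(Rational(-57, 28), Pow(Add(-3724, Mul(-14, I, Pow(7, Rational(1, 2)))), Rational(1, 2))) ≈ Add(-0.61781, Mul(124.23, I))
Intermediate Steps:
Function('o')(H) = Mul(Rational(1, 2), Pow(H, -1)) (Function('o')(H) = Pow(Mul(2, H), -1) = Mul(Rational(1, 2), Pow(H, -1)))
u = Mul(Rational(-1, 8), Pow(Add(-19, Mul(Rational(-1, 14), I, Pow(7, Rational(1, 2)))), Rational(1, 2))) (u = Mul(Rational(-1, 8), Pow(Add(-19, Mul(Rational(1, 2), Pow(Pow(Add(-3, -4), Rational(1, 2)), -1))), Rational(1, 2))) = Mul(Rational(-1, 8), Pow(Add(-19, Mul(Rational(1, 2), Pow(Pow(-7, Rational(1, 2)), -1))), Rational(1, 2))) = Mul(Rational(-1, 8), Pow(Add(-19, Mul(Rational(1, 2), Pow(Mul(I, Pow(7, Rational(1, 2))), -1))), Rational(1, 2))) = Mul(Rational(-1, 8), Pow(Add(-19, Mul(Rational(1, 2), Mul(Rational(-1, 7), I, Pow(7, Rational(1, 2))))), Rational(1, 2))) = Mul(Rational(-1, 8), Pow(Add(-19, Mul(Rational(-1, 14), I, Pow(7, Rational(1, 2)))), Rational(1, 2))) ≈ Add(-0.0027097, Mul(0.54487, I)))
Mul(Mul(-38, -6), u) = Mul(Mul(-38, -6), Mul(Rational(-1, 112), Pow(Add(-3724, Mul(-14, I, Pow(7, Rational(1, 2)))), Rational(1, 2)))) = Mul(228, Mul(Rational(-1, 112), Pow(Add(-3724, Mul(-14, I, Pow(7, Rational(1, 2)))), Rational(1, 2)))) = Mul(Rational(-57, 28), Pow(Add(-3724, Mul(-14, I, Pow(7, Rational(1, 2)))), Rational(1, 2)))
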